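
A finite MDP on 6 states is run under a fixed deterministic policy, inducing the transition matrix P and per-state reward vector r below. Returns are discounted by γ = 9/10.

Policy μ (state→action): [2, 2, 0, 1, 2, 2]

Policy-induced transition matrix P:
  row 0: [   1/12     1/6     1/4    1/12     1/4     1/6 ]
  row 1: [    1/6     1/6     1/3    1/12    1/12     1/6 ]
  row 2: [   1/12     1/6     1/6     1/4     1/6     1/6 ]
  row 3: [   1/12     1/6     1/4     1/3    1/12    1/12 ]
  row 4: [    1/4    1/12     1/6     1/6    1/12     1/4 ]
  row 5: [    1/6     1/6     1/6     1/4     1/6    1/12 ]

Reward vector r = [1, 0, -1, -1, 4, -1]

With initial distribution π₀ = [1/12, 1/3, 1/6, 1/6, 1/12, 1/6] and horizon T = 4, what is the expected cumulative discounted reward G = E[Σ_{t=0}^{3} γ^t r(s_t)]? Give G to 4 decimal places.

G = 0.1332

t=0: π = [0.0833, 0.3333, 0.1667, 0.1667, 0.0833, 0.1667], E[r] = -0.0833, γ^t·E[r] = -0.083333, running G = -0.083333
t=1: π = [0.1389, 0.1597, 0.2431, 0.1875, 0.1250, 0.1458], E[r] = 0.0625, γ^t·E[r] = 0.056250, running G = -0.027083
t=2: π = [0.1296, 0.1563, 0.2205, 0.2054, 0.1389, 0.1493], E[r] = 0.1100, γ^t·E[r] = 0.089063, running G = 0.061979
t=3: π = [0.1319, 0.1551, 0.2206, 0.2079, 0.1358, 0.1487], E[r] = 0.0978, γ^t·E[r] = 0.071262, running G = 0.133241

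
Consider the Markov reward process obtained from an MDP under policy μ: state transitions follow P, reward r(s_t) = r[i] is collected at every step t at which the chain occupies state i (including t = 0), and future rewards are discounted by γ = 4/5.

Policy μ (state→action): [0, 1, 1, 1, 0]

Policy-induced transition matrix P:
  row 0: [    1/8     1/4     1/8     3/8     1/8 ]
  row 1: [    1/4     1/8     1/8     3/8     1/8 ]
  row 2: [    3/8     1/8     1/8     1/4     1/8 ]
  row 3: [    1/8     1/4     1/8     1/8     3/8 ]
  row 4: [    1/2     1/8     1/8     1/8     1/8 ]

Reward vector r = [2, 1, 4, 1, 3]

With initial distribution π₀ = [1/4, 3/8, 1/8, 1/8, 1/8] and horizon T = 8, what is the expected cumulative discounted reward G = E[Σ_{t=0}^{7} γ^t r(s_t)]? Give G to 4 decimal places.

G = 8.1546

t=0: π = [0.2500, 0.3750, 0.1250, 0.1250, 0.1250], E[r] = 1.8750, γ^t·E[r] = 1.875000, running G = 1.875000
t=1: π = [0.2500, 0.1719, 0.1250, 0.2969, 0.1563], E[r] = 1.9375, γ^t·E[r] = 1.550000, running G = 3.425000
t=2: π = [0.2363, 0.1934, 0.1250, 0.2461, 0.1992], E[r] = 2.0098, γ^t·E[r] = 1.286250, running G = 4.711250
t=3: π = [0.2551, 0.1853, 0.1250, 0.2480, 0.1865], E[r] = 2.0032, γ^t·E[r] = 1.025625, running G = 5.736875
t=4: π = [0.2494, 0.1879, 0.1250, 0.2507, 0.1870], E[r] = 1.9984, γ^t·E[r] = 0.818538, running G = 6.555413
t=5: π = [0.2499, 0.1875, 0.1250, 0.2499, 0.1877], E[r] = 2.0002, γ^t·E[r] = 0.655436, running G = 7.210849
t=6: π = [0.2501, 0.1875, 0.1250, 0.2500, 0.1875], E[r] = 2.0000, γ^t·E[r] = 0.524298, running G = 7.735147
t=7: π = [0.2500, 0.1875, 0.1250, 0.2500, 0.1875], E[r] = 2.0000, γ^t·E[r] = 0.419425, running G = 8.154572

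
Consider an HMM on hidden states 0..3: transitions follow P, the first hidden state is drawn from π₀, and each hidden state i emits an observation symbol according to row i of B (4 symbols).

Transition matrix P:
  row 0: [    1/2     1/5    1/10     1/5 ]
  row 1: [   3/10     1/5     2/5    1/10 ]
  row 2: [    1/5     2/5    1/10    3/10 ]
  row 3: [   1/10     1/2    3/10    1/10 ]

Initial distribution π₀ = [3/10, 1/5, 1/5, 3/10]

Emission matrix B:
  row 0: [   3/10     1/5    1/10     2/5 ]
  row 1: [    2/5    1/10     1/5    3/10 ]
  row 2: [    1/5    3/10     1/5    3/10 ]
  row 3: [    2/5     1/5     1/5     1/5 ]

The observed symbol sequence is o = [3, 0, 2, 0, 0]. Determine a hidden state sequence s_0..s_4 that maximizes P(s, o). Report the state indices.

path = [3, 1, 2, 3, 1]

t=0: δ = [1.200e-01, 6.000e-02, 6.000e-02, 6.000e-02]  (obs o_0=3)
t=1: δ = [1.800e-02, 1.200e-02, 4.800e-03, 9.600e-03]  ψ = [0, 3, 1, 0]  (obs o_1=0)
t=2: δ = [9.000e-04, 9.600e-04, 9.600e-04, 7.200e-04]  ψ = [0, 3, 1, 0]  (obs o_2=2)
t=3: δ = [1.350e-04, 1.536e-04, 7.680e-05, 1.152e-04]  ψ = [0, 2, 1, 2]  (obs o_3=0)
t=4: δ = [2.025e-05, 2.304e-05, 1.229e-05, 1.080e-05]  ψ = [0, 3, 1, 0]  (obs o_4=0)
backtrack: best end state = 1; path = [3, 1, 2, 3, 1]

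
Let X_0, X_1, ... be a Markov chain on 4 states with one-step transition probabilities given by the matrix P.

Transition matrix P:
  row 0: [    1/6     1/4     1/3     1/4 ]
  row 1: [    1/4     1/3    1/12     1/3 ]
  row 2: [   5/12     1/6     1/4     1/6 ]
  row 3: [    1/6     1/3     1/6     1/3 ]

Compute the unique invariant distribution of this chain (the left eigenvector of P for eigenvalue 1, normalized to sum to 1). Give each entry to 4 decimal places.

Balance equations π_j = Σ_i π_i·P[i][j]:
  π_0 = 1/6·π_0 + 1/4·π_1 + 5/12·π_2 + 1/6·π_3
  π_1 = 1/4·π_0 + 1/3·π_1 + 1/6·π_2 + 1/3·π_3
  π_2 = 1/3·π_0 + 1/12·π_1 + 1/4·π_2 + 1/6·π_3
  normalize: π_0 + π_1 + π_2 + π_3 = 1
Solving the linear system gives exactly π = [6/25, 7/25, 1/5, 7/25].

π = [0.2400, 0.2800, 0.2000, 0.2800]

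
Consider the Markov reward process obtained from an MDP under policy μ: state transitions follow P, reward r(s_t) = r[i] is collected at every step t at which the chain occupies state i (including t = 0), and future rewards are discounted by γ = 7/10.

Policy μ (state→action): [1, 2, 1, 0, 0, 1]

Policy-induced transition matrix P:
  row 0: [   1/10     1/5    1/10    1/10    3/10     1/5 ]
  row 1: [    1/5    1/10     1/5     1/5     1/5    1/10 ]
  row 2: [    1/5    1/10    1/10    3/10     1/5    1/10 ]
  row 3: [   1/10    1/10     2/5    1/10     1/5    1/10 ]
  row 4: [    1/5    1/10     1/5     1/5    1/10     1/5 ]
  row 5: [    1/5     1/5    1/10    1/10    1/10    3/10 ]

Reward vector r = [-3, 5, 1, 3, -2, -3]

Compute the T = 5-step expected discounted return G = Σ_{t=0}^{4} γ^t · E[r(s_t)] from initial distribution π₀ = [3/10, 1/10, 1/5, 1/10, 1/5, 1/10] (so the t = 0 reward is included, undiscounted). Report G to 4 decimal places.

G = -0.6333

t=0: π = [0.3000, 0.1000, 0.2000, 0.1000, 0.2000, 0.1000], E[r] = -0.6000, γ^t·E[r] = -0.600000, running G = -0.600000
t=1: π = [0.1600, 0.1400, 0.1600, 0.1700, 0.2000, 0.1700], E[r] = -0.0200, γ^t·E[r] = -0.014000, running G = -0.614000
t=2: π = [0.1670, 0.1330, 0.1850, 0.1660, 0.1790, 0.1700], E[r] = -0.0210, γ^t·E[r] = -0.010290, running G = -0.624290
t=3: π = [0.1667, 0.1337, 0.1810, 0.1682, 0.1818, 0.1686], E[r] = -0.0154, γ^t·E[r] = -0.005282, running G = -0.629572
t=4: π = [0.1665, 0.1335, 0.1820, 0.1678, 0.1816, 0.1686], E[r] = -0.0156, γ^t·E[r] = -0.003743, running G = -0.633315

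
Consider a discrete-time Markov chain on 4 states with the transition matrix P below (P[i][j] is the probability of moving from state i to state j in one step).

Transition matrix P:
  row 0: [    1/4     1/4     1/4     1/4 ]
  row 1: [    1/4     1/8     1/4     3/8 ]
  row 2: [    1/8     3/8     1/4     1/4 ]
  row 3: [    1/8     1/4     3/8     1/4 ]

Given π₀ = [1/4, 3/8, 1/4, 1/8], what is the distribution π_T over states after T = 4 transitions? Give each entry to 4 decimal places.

t=0: π = [0.2500, 0.3750, 0.2500, 0.1250]
t=1: π = [0.2031, 0.2344, 0.2656, 0.2969]
t=2: π = [0.1797, 0.2539, 0.2871, 0.2793]
t=3: π = [0.1792, 0.2542, 0.2849, 0.2817]
t=4: π = [0.1792, 0.2538, 0.2852, 0.2818]

π = [0.1792, 0.2538, 0.2852, 0.2818]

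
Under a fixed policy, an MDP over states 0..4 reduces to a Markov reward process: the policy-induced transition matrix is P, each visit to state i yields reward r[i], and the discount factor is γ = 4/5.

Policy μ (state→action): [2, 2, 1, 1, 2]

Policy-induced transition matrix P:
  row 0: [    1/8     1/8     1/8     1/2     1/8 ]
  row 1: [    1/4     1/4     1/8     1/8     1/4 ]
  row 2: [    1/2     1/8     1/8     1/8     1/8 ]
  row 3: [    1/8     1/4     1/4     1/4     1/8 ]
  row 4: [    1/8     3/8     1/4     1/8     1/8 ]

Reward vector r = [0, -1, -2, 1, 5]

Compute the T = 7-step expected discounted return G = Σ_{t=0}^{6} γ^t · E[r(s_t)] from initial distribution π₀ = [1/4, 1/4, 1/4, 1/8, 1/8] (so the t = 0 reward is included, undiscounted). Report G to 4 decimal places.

t=0: π = [0.2500, 0.2500, 0.2500, 0.1250, 0.1250], E[r] = 0.0000, γ^t·E[r] = 0.000000, running G = 0.000000
t=1: π = [0.2500, 0.2031, 0.1563, 0.2344, 0.1563], E[r] = 0.5000, γ^t·E[r] = 0.400000, running G = 0.400000
t=2: π = [0.2090, 0.2188, 0.1738, 0.2480, 0.1504], E[r] = 0.4336, γ^t·E[r] = 0.277500, running G = 0.677500
t=3: π = [0.2175, 0.2209, 0.1748, 0.2344, 0.1523], E[r] = 0.4255, γ^t·E[r] = 0.217875, running G = 0.895375
t=4: π = [0.2182, 0.2200, 0.1733, 0.2359, 0.1526], E[r] = 0.4323, γ^t·E[r] = 0.177063, running G = 1.072438
t=5: π = [0.2175, 0.2201, 0.1736, 0.2363, 0.1525], E[r] = 0.4315, γ^t·E[r] = 0.141406, running G = 1.213844
t=6: π = [0.2176, 0.2202, 0.1736, 0.2361, 0.1525], E[r] = 0.4313, γ^t·E[r] = 0.113065, running G = 1.326909

G = 1.3269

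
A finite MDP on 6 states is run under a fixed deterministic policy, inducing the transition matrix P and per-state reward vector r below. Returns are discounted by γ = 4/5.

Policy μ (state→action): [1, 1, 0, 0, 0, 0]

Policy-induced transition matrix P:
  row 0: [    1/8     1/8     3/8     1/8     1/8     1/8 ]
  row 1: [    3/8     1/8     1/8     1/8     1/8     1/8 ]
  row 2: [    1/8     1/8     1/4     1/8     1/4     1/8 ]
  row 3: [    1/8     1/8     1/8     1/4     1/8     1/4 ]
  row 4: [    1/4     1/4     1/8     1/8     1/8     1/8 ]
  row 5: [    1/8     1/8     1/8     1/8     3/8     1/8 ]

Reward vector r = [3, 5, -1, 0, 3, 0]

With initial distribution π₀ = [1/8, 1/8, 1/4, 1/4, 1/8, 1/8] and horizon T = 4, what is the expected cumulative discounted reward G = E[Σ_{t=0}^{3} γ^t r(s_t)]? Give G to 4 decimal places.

G = 4.3145

t=0: π = [0.1250, 0.1250, 0.2500, 0.2500, 0.1250, 0.1250], E[r] = 1.1250, γ^t·E[r] = 1.125000, running G = 1.125000
t=1: π = [0.1719, 0.1406, 0.1875, 0.1563, 0.1875, 0.1563], E[r] = 1.5938, γ^t·E[r] = 1.275000, running G = 2.400000
t=2: π = [0.1836, 0.1484, 0.1914, 0.1445, 0.1875, 0.1445], E[r] = 1.6641, γ^t·E[r] = 1.065000, running G = 3.465000
t=3: π = [0.1855, 0.1484, 0.1948, 0.1431, 0.1851, 0.1431], E[r] = 1.6592, γ^t·E[r] = 0.849500, running G = 4.314500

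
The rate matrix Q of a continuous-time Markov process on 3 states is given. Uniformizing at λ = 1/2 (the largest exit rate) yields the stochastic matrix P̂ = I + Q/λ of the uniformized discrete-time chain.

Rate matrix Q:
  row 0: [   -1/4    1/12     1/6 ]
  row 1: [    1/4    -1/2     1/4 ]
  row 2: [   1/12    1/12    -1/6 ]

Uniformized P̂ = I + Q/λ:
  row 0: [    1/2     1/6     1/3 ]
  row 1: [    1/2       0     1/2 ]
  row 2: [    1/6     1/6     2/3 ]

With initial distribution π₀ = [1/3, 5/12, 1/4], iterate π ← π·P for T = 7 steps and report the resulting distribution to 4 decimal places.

t=0: π = [0.3333, 0.4167, 0.2500]
t=1: π = [0.4167, 0.0972, 0.4861]
t=2: π = [0.3380, 0.1505, 0.5116]
t=3: π = [0.3295, 0.1416, 0.5289]
t=4: π = [0.3237, 0.1431, 0.5332]
t=5: π = [0.3223, 0.1428, 0.5349]
t=6: π = [0.3217, 0.1429, 0.5354]
t=7: π = [0.3215, 0.1429, 0.5356]

π = [0.3215, 0.1429, 0.5356]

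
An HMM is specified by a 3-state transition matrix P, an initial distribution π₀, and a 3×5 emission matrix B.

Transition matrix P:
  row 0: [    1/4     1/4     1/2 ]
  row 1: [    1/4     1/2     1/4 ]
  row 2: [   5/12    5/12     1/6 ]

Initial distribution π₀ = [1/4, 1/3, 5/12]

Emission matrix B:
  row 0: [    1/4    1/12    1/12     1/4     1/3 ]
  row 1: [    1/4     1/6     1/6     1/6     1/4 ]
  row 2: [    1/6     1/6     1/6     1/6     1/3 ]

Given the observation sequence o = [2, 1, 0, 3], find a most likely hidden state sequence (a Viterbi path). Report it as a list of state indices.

path = [2, 1, 1, 1]

t=0: δ = [2.083e-02, 5.556e-02, 6.944e-02]  (obs o_0=2)
t=1: δ = [2.411e-03, 4.823e-03, 2.315e-03]  ψ = [2, 2, 1]  (obs o_1=1)
t=2: δ = [3.014e-04, 6.028e-04, 2.009e-04]  ψ = [1, 1, 0]  (obs o_2=0)
t=3: δ = [3.768e-05, 5.023e-05, 2.512e-05]  ψ = [1, 1, 0]  (obs o_3=3)
backtrack: best end state = 1; path = [2, 1, 1, 1]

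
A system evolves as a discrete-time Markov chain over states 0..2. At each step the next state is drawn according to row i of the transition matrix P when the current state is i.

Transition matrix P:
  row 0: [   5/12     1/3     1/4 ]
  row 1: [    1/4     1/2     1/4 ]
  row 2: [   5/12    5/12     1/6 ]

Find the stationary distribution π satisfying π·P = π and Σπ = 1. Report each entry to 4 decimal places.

π = [0.3462, 0.4231, 0.2308]

Balance equations π_j = Σ_i π_i·P[i][j]:
  π_0 = 5/12·π_0 + 1/4·π_1 + 5/12·π_2
  π_1 = 1/3·π_0 + 1/2·π_1 + 5/12·π_2
  normalize: π_0 + π_1 + π_2 = 1
Solving the linear system gives exactly π = [9/26, 11/26, 3/13].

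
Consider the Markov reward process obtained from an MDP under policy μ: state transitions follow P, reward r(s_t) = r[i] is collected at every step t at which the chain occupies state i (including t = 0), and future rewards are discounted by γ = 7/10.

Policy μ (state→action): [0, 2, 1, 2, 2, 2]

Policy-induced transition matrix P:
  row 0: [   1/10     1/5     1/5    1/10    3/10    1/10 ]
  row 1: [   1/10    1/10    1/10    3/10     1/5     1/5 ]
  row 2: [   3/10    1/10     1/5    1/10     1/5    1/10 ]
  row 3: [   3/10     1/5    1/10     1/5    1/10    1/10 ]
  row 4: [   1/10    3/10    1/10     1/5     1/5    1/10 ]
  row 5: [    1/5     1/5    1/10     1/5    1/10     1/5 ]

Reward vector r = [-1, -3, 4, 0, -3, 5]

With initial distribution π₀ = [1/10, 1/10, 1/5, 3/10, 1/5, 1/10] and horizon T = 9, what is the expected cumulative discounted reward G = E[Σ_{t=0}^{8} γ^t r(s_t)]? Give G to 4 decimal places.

t=0: π = [0.1000, 0.1000, 0.2000, 0.3000, 0.2000, 0.1000], E[r] = 0.3000, γ^t·E[r] = 0.300000, running G = 0.300000
t=1: π = [0.2100, 0.1900, 0.1300, 0.1800, 0.1700, 0.1200], E[r] = -0.1700, γ^t·E[r] = -0.119000, running G = 0.181000
t=2: π = [0.1740, 0.1850, 0.1340, 0.1850, 0.1910, 0.1310], E[r] = -0.1110, γ^t·E[r] = -0.054390, running G = 0.126610
t=3: π = [0.1769, 0.1872, 0.1308, 0.1877, 0.1858, 0.1316], E[r] = -0.1147, γ^t·E[r] = -0.039342, running G = 0.087268
t=4: π = [0.1769, 0.1868, 0.1308, 0.1880, 0.1858, 0.1319], E[r] = -0.1120, γ^t·E[r] = -0.026891, running G = 0.060377
t=5: π = [0.1769, 0.1868, 0.1308, 0.1879, 0.1857, 0.1319], E[r] = -0.1121, γ^t·E[r] = -0.018844, running G = 0.041532
t=6: π = [0.1769, 0.1868, 0.1308, 0.1879, 0.1857, 0.1319], E[r] = -0.1121, γ^t·E[r] = -0.013186, running G = 0.028346
t=7: π = [0.1769, 0.1868, 0.1308, 0.1879, 0.1857, 0.1319], E[r] = -0.1121, γ^t·E[r] = -0.009231, running G = 0.019115
t=8: π = [0.1769, 0.1868, 0.1308, 0.1879, 0.1857, 0.1319], E[r] = -0.1121, γ^t·E[r] = -0.006462, running G = 0.012653

G = 0.0127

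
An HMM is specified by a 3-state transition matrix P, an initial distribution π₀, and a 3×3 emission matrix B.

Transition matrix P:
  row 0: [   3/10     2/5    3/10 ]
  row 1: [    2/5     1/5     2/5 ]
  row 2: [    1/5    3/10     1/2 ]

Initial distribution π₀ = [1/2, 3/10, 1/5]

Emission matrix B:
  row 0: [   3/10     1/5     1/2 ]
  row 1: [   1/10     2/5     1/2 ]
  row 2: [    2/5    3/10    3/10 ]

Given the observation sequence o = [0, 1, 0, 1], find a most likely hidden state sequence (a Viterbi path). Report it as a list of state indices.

path = [0, 1, 2, 2]

t=0: δ = [1.500e-01, 3.000e-02, 8.000e-02]  (obs o_0=0)
t=1: δ = [9.000e-03, 2.400e-02, 1.350e-02]  ψ = [0, 0, 0]  (obs o_1=1)
t=2: δ = [2.880e-03, 4.800e-04, 3.840e-03]  ψ = [1, 1, 1]  (obs o_2=0)
t=3: δ = [1.728e-04, 4.608e-04, 5.760e-04]  ψ = [0, 0, 2]  (obs o_3=1)
backtrack: best end state = 2; path = [0, 1, 2, 2]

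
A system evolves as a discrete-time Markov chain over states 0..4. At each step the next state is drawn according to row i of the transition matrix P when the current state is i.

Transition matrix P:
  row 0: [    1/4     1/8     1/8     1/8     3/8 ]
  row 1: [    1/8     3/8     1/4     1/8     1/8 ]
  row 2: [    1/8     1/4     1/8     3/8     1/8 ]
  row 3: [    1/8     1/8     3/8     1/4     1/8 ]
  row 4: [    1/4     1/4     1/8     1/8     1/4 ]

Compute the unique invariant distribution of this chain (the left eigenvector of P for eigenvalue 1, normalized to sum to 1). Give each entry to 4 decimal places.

Balance equations π_j = Σ_i π_i·P[i][j]:
  π_0 = 1/4·π_0 + 1/8·π_1 + 1/8·π_2 + 1/8·π_3 + 1/4·π_4
  π_1 = 1/8·π_0 + 3/8·π_1 + 1/4·π_2 + 1/8·π_3 + 1/4·π_4
  π_2 = 1/8·π_0 + 1/4·π_1 + 1/8·π_2 + 3/8·π_3 + 1/8·π_4
  π_3 = 1/8·π_0 + 1/8·π_1 + 3/8·π_2 + 1/4·π_3 + 1/8·π_4
  normalize: π_0 + π_1 + π_2 + π_3 + π_4 = 1
Solving the linear system gives exactly π = [8/47, 667/2867, 586/2867, 577/2867, 9/47].

π = [0.1702, 0.2326, 0.2044, 0.2013, 0.1915]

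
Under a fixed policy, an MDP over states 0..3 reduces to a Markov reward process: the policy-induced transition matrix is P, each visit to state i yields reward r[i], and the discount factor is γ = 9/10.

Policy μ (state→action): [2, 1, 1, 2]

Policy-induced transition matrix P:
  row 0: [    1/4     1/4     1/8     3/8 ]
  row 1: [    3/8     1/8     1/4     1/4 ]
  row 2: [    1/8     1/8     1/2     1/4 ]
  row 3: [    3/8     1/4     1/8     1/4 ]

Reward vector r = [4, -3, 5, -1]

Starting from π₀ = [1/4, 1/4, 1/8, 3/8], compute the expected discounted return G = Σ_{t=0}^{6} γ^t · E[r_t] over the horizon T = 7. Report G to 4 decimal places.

G = 6.4656

t=0: π = [0.2500, 0.2500, 0.1250, 0.3750], E[r] = 0.5000, γ^t·E[r] = 0.500000, running G = 0.500000
t=1: π = [0.3125, 0.2031, 0.2031, 0.2813], E[r] = 1.3750, γ^t·E[r] = 1.237500, running G = 1.737500
t=2: π = [0.2852, 0.1992, 0.2266, 0.2891], E[r] = 1.3867, γ^t·E[r] = 1.123242, running G = 2.860742
t=3: π = [0.2827, 0.1968, 0.2349, 0.2856], E[r] = 1.4292, γ^t·E[r] = 1.041886, running G = 3.902628
t=4: π = [0.2809, 0.1960, 0.2377, 0.2853], E[r] = 1.4387, γ^t·E[r] = 0.943905, running G = 4.846533
t=5: π = [0.2805, 0.1958, 0.2386, 0.2851], E[r] = 1.4425, γ^t·E[r] = 0.851807, running G = 5.698340
t=6: π = [0.2803, 0.1957, 0.2390, 0.2851], E[r] = 1.4438, γ^t·E[r] = 0.767287, running G = 6.465627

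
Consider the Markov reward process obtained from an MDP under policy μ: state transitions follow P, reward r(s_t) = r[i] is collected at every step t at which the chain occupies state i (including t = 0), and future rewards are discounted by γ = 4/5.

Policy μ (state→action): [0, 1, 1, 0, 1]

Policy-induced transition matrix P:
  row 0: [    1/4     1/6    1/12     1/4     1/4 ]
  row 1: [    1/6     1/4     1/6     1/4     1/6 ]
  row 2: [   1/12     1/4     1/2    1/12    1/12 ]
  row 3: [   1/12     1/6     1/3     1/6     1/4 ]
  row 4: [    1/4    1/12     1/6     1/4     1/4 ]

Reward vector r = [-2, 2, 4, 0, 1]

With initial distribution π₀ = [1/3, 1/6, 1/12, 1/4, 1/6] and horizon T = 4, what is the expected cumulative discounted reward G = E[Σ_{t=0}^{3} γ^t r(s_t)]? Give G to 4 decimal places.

t=0: π = [0.3333, 0.1667, 0.0833, 0.2500, 0.1667], E[r] = 0.1667, γ^t·E[r] = 0.166667, running G = 0.166667
t=1: π = [0.1806, 0.1736, 0.2083, 0.2153, 0.2222], E[r] = 1.0417, γ^t·E[r] = 0.833333, running G = 1.000000
t=2: π = [0.1649, 0.1800, 0.2569, 0.1973, 0.2008], E[r] = 1.2587, γ^t·E[r] = 0.805556, running G = 1.805556
t=3: π = [0.1593, 0.1863, 0.2715, 0.1907, 0.1922], E[r] = 1.3321, γ^t·E[r] = 0.682049, running G = 2.487605

G = 2.4876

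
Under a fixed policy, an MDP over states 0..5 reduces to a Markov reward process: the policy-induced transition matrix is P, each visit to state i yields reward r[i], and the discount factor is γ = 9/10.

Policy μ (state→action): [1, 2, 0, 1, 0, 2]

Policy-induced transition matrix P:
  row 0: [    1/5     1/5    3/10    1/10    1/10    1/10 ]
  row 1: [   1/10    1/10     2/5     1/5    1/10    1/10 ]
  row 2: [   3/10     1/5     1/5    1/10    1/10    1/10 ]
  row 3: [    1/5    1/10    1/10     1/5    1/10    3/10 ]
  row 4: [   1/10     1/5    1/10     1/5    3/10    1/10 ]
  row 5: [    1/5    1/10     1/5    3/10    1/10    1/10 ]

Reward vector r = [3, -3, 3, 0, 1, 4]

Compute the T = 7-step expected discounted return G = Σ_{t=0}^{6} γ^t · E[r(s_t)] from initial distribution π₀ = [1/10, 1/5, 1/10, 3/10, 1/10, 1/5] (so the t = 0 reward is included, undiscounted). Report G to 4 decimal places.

G = 7.0885

t=0: π = [0.1000, 0.2000, 0.1000, 0.3000, 0.1000, 0.2000], E[r] = 0.9000, γ^t·E[r] = 0.900000, running G = 0.900000
t=1: π = [0.1800, 0.1300, 0.2100, 0.2000, 0.1200, 0.1600], E[r] = 1.5400, γ^t·E[r] = 1.386000, running G = 2.286000
t=2: π = [0.1960, 0.1510, 0.2120, 0.1770, 0.1240, 0.1400], E[r] = 1.4550, γ^t·E[r] = 1.178550, running G = 3.464550
t=3: π = [0.1937, 0.1532, 0.2197, 0.1732, 0.1248, 0.1354], E[r] = 1.4470, γ^t·E[r] = 1.054863, running G = 4.519413
t=4: π = [0.1942, 0.1538, 0.2202, 0.1722, 0.1250, 0.1346], E[r] = 1.4452, γ^t·E[r] = 0.948196, running G = 5.467609
t=5: π = [0.1941, 0.1539, 0.2205, 0.1720, 0.1250, 0.1344], E[r] = 1.4448, γ^t·E[r] = 0.853125, running G = 6.320733
t=6: π = [0.1942, 0.1540, 0.2205, 0.1720, 0.1250, 0.1344], E[r] = 1.4447, γ^t·E[r] = 0.767772, running G = 7.088505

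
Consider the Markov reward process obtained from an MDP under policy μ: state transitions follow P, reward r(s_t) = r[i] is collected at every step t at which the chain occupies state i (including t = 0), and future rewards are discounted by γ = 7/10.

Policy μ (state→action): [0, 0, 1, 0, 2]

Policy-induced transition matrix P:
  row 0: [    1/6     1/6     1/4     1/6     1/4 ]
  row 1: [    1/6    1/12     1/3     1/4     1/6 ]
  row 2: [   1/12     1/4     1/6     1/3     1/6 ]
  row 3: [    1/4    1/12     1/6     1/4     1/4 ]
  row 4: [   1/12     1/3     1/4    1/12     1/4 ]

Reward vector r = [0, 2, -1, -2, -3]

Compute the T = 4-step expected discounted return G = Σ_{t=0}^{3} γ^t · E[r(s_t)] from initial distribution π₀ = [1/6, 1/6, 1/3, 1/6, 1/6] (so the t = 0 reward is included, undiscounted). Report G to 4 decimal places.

t=0: π = [0.1667, 0.1667, 0.3333, 0.1667, 0.1667], E[r] = -0.8333, γ^t·E[r] = -0.833333, running G = -0.833333
t=1: π = [0.1389, 0.1944, 0.2222, 0.2361, 0.2083], E[r] = -0.9306, γ^t·E[r] = -0.651389, running G = -1.484722
t=2: π = [0.1505, 0.1840, 0.2280, 0.2222, 0.2153], E[r] = -0.9502, γ^t·E[r] = -0.465613, running G = -1.950336
t=3: π = [0.1482, 0.1877, 0.2278, 0.2206, 0.2157], E[r] = -0.9406, γ^t·E[r] = -0.322621, running G = -2.272957

G = -2.2730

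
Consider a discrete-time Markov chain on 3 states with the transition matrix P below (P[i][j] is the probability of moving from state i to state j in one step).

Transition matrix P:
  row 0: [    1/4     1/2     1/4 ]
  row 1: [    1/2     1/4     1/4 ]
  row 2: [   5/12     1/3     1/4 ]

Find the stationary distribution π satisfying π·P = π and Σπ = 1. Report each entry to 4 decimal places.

π = [0.3833, 0.3667, 0.2500]

Balance equations π_j = Σ_i π_i·P[i][j]:
  π_0 = 1/4·π_0 + 1/2·π_1 + 5/12·π_2
  π_1 = 1/2·π_0 + 1/4·π_1 + 1/3·π_2
  normalize: π_0 + π_1 + π_2 = 1
Solving the linear system gives exactly π = [23/60, 11/30, 1/4].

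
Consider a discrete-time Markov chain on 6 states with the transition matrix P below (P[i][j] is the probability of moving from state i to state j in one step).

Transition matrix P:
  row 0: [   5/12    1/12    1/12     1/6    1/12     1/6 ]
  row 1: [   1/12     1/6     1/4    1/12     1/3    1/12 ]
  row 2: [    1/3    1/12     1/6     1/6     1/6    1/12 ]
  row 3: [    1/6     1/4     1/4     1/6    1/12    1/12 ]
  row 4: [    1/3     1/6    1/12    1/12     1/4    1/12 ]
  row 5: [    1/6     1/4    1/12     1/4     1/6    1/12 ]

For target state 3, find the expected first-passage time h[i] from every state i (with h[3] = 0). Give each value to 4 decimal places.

First-step conditioning: h[3] = 0; for i ≠ 3, h[i] = 1 + Σ_k P[i][k]·h[k].
  h[0] = 1 + 5/12·h[0] + 1/12·h[1] + 1/12·h[2] + 1/12·h[4] + 1/6·h[5]
  h[1] = 1 + 1/12·h[0] + 1/6·h[1] + 1/4·h[2] + 1/3·h[4] + 1/12·h[5]
  h[2] = 1 + 1/3·h[0] + 1/12·h[1] + 1/6·h[2] + 1/6·h[4] + 1/12·h[5]
  h[4] = 1 + 1/3·h[0] + 1/6·h[1] + 1/12·h[2] + 1/4·h[4] + 1/12·h[5]
  h[5] = 1 + 1/6·h[0] + 1/4·h[1] + 1/12·h[2] + 1/6·h[4] + 1/12·h[5]
Solving the 5×5 linear system over states ≠ 3 gives exactly h = [62956/9615, 23716/3205, 63904/9615, 0, 70372/9615, 59944/9615] (h[3] = 0 is the target).

h = [6.5477, 7.3997, 6.6463, 0.0000, 7.3190, 6.2344]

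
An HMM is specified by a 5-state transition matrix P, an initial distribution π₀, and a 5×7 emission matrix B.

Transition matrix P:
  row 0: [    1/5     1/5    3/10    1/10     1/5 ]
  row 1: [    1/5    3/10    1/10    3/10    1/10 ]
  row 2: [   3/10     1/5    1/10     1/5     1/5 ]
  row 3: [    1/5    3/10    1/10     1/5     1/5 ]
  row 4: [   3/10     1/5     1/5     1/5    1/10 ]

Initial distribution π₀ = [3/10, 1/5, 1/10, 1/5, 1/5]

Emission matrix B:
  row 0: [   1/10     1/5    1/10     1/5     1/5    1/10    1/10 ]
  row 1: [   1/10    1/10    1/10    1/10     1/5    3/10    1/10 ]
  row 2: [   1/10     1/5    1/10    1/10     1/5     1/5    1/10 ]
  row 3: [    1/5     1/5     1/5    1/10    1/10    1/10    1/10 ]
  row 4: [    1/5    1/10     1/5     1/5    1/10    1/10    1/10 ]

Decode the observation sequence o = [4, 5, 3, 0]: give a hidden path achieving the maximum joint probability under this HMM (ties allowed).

t=0: δ = [6.000e-02, 4.000e-02, 2.000e-02, 2.000e-02, 2.000e-02]  (obs o_0=4)
t=1: δ = [1.200e-03, 3.600e-03, 3.600e-03, 1.200e-03, 1.200e-03]  ψ = [0, 0, 0, 1, 0]  (obs o_1=5)
t=2: δ = [2.160e-04, 1.080e-04, 3.600e-05, 1.080e-04, 1.440e-04]  ψ = [2, 1, 0, 1, 2]  (obs o_2=3)
t=3: δ = [4.320e-06, 4.320e-06, 6.480e-06, 6.480e-06, 8.640e-06]  ψ = [0, 0, 0, 1, 0]  (obs o_3=0)
backtrack: best end state = 4; path = [0, 2, 0, 4]

path = [0, 2, 0, 4]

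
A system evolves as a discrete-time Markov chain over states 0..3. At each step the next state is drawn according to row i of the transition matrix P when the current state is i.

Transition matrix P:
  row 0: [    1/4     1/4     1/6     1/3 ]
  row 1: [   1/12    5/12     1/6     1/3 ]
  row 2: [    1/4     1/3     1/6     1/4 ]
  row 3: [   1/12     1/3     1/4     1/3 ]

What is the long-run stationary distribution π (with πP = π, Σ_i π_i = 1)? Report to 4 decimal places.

Balance equations π_j = Σ_i π_i·P[i][j]:
  π_0 = 1/4·π_0 + 1/12·π_1 + 1/4·π_2 + 1/12·π_3
  π_1 = 1/4·π_0 + 5/12·π_1 + 1/3·π_2 + 1/3·π_3
  π_2 = 1/6·π_0 + 1/6·π_1 + 1/6·π_2 + 1/4·π_3
  normalize: π_0 + π_1 + π_2 + π_3 = 1
Solving the linear system gives exactly π = [201/1450, 509/1450, 28/145, 46/145].

π = [0.1386, 0.3510, 0.1931, 0.3172]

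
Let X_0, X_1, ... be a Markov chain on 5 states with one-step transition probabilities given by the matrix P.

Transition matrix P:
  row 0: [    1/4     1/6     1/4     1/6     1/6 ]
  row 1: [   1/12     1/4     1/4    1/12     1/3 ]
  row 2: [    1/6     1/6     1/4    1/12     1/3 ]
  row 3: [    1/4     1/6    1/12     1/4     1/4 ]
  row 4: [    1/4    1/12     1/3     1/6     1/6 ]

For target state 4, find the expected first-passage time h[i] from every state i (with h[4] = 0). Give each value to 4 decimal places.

First-step conditioning: h[4] = 0; for i ≠ 4, h[i] = 1 + Σ_k P[i][k]·h[k].
  h[0] = 1 + 1/4·h[0] + 1/6·h[1] + 1/4·h[2] + 1/6·h[3]
  h[1] = 1 + 1/12·h[0] + 1/4·h[1] + 1/4·h[2] + 1/12·h[3]
  h[2] = 1 + 1/6·h[0] + 1/6·h[1] + 1/4·h[2] + 1/12·h[3]
  h[3] = 1 + 1/4·h[0] + 1/6·h[1] + 1/12·h[2] + 1/4·h[3]
Solving the 4×4 linear system over states ≠ 4 gives exactly h = [5720/1411, 4712/1411, 4796/1411, 5368/1411, 0] (h[4] = 0 is the target).

h = [4.0539, 3.3395, 3.3990, 3.8044, 0.0000]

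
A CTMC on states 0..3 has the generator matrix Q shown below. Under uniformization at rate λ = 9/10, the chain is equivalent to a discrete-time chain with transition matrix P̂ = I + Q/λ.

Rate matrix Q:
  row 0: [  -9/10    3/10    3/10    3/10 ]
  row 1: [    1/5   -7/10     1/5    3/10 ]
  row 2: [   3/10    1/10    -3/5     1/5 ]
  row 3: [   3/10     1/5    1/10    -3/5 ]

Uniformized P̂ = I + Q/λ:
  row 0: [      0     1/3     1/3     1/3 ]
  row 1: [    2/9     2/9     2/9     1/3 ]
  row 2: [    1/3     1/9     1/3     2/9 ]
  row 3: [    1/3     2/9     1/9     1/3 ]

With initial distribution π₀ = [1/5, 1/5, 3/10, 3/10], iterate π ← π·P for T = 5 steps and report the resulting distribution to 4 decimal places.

π = [0.2316, 0.2212, 0.2406, 0.3066]

t=0: π = [0.2000, 0.2000, 0.3000, 0.3000]
t=1: π = [0.2444, 0.2111, 0.2444, 0.3000]
t=2: π = [0.2284, 0.2222, 0.2432, 0.3062]
t=3: π = [0.2325, 0.2206, 0.2406, 0.3063]
t=4: π = [0.2313, 0.2213, 0.2408, 0.3066]
t=5: π = [0.2316, 0.2212, 0.2406, 0.3066]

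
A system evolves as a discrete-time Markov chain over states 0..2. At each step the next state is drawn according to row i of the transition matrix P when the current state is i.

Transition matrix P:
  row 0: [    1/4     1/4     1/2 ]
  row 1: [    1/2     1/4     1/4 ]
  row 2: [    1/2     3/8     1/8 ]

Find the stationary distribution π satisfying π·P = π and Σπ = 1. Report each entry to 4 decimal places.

π = [0.4000, 0.2889, 0.3111]

Balance equations π_j = Σ_i π_i·P[i][j]:
  π_0 = 1/4·π_0 + 1/2·π_1 + 1/2·π_2
  π_1 = 1/4·π_0 + 1/4·π_1 + 3/8·π_2
  normalize: π_0 + π_1 + π_2 = 1
Solving the linear system gives exactly π = [2/5, 13/45, 14/45].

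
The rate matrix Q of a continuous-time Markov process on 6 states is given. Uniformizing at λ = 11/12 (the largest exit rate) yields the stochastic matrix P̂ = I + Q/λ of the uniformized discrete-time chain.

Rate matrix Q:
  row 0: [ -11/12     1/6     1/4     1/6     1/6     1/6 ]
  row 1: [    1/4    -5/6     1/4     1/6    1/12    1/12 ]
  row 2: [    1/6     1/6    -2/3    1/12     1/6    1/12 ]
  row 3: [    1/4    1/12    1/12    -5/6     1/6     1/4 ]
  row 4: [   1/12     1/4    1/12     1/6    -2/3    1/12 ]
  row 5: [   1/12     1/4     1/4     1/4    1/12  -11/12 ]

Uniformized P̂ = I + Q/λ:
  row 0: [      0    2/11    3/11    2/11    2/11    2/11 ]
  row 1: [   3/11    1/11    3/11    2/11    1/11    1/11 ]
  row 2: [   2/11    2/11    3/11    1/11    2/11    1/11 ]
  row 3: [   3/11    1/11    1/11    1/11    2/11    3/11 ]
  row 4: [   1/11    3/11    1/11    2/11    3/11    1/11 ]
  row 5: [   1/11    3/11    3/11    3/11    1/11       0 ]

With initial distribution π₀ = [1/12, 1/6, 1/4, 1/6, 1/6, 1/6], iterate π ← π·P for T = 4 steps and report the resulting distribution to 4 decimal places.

π = [0.1574, 0.1777, 0.2129, 0.1591, 0.1699, 0.1230]

t=0: π = [0.0833, 0.1667, 0.2500, 0.1667, 0.1667, 0.1667]
t=1: π = [0.1667, 0.1818, 0.2121, 0.1591, 0.1667, 0.1136]
t=2: π = [0.1570, 0.1763, 0.2135, 0.1584, 0.1701, 0.1247]
t=3: π = [0.1569, 0.1782, 0.2130, 0.1593, 0.1699, 0.1227]
t=4: π = [0.1574, 0.1777, 0.2129, 0.1591, 0.1699, 0.1230]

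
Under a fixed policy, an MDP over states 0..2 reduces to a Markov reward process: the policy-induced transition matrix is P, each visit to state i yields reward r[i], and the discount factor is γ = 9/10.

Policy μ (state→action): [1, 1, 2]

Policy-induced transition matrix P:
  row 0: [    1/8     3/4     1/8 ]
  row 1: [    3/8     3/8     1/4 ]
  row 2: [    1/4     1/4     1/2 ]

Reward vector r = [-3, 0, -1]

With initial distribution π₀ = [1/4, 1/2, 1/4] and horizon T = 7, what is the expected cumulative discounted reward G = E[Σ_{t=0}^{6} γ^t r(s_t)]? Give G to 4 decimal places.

t=0: π = [0.2500, 0.5000, 0.2500], E[r] = -1.0000, γ^t·E[r] = -1.000000, running G = -1.000000
t=1: π = [0.2813, 0.4375, 0.2813], E[r] = -1.1250, γ^t·E[r] = -1.012500, running G = -2.012500
t=2: π = [0.2695, 0.4453, 0.2852], E[r] = -1.0938, γ^t·E[r] = -0.885938, running G = -2.898438
t=3: π = [0.2720, 0.4404, 0.2876], E[r] = -1.1035, γ^t·E[r] = -0.804463, running G = -3.702900
t=4: π = [0.2711, 0.4410, 0.2879], E[r] = -1.1011, γ^t·E[r] = -0.722415, running G = -4.425315
t=5: π = [0.2712, 0.4407, 0.2881], E[r] = -1.1018, γ^t·E[r] = -0.650624, running G = -5.075939
t=6: π = [0.2712, 0.4407, 0.2881], E[r] = -1.1016, γ^t·E[r] = -0.585460, running G = -5.661399

G = -5.6614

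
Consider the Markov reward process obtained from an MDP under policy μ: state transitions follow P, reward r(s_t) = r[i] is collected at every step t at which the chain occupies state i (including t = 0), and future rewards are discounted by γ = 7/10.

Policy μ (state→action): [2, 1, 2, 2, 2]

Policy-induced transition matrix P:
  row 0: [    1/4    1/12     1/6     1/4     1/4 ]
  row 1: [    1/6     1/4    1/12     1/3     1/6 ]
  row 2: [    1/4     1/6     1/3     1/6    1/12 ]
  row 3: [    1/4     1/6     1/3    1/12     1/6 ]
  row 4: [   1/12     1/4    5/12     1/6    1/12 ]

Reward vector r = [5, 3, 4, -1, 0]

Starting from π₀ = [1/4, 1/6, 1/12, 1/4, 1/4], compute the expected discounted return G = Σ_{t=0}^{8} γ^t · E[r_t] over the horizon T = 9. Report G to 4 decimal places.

G = 7.1911

t=0: π = [0.2500, 0.1667, 0.0833, 0.2500, 0.2500], E[r] = 1.8333, γ^t·E[r] = 1.833333, running G = 1.833333
t=1: π = [0.1944, 0.1806, 0.2708, 0.1944, 0.1597], E[r] = 2.4028, γ^t·E[r] = 1.681944, running G = 3.515278
t=2: π = [0.2083, 0.1788, 0.2691, 0.1968, 0.1470], E[r] = 2.4578, γ^t·E[r] = 1.204300, running G = 4.719578
t=3: π = [0.2106, 0.1765, 0.2662, 0.1974, 0.1494], E[r] = 2.4496, γ^t·E[r] = 0.840198, running G = 5.559775
t=4: π = [0.2104, 0.1763, 0.2666, 0.1972, 0.1496], E[r] = 2.4499, γ^t·E[r] = 0.588222, running G = 6.147998
t=5: π = [0.2104, 0.1763, 0.2667, 0.1971, 0.1495], E[r] = 2.4503, γ^t·E[r] = 0.411817, running G = 6.559815
t=6: π = [0.2104, 0.1763, 0.2667, 0.1972, 0.1495], E[r] = 2.4503, γ^t·E[r] = 0.288274, running G = 6.848089
t=7: π = [0.2104, 0.1763, 0.2667, 0.1972, 0.1495], E[r] = 2.4503, γ^t·E[r] = 0.201791, running G = 7.049880
t=8: π = [0.2104, 0.1763, 0.2667, 0.1972, 0.1495], E[r] = 2.4503, γ^t·E[r] = 0.141254, running G = 7.191134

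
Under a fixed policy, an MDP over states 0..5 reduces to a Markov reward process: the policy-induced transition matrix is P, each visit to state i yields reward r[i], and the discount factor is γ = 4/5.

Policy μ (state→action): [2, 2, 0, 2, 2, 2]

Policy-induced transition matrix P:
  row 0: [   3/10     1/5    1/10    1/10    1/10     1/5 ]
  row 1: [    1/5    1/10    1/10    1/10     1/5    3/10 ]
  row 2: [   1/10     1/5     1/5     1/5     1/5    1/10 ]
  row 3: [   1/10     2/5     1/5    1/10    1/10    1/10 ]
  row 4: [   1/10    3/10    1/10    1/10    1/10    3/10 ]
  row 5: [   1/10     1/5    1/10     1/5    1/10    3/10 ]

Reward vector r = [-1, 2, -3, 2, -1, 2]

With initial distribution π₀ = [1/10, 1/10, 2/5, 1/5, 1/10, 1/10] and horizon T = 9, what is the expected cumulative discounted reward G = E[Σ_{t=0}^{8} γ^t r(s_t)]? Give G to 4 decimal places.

t=0: π = [0.1000, 0.1000, 0.4000, 0.2000, 0.1000, 0.1000], E[r] = -0.6000, γ^t·E[r] = -0.600000, running G = -0.600000
t=1: π = [0.1300, 0.2400, 0.1600, 0.1500, 0.1500, 0.1700], E[r] = 0.3600, γ^t·E[r] = 0.288000, running G = -0.312000
t=2: π = [0.1500, 0.2210, 0.1310, 0.1330, 0.1400, 0.2250], E[r] = 0.4750, γ^t·E[r] = 0.304000, running G = -0.008000
t=3: π = [0.1521, 0.2185, 0.1264, 0.1356, 0.1352, 0.2322], E[r] = 0.5061, γ^t·E[r] = 0.259123, running G = 0.251123
t=4: π = [0.1523, 0.2188, 0.1262, 0.1359, 0.1345, 0.2324], E[r] = 0.5087, γ^t·E[r] = 0.208372, running G = 0.459495
t=5: π = [0.1523, 0.2187, 0.1262, 0.1359, 0.1345, 0.2324], E[r] = 0.5085, γ^t·E[r] = 0.166617, running G = 0.626112
t=6: π = [0.1523, 0.2187, 0.1262, 0.1359, 0.1345, 0.2324], E[r] = 0.5085, γ^t·E[r] = 0.133290, running G = 0.759402
t=7: π = [0.1523, 0.2187, 0.1262, 0.1359, 0.1345, 0.2324], E[r] = 0.5085, γ^t·E[r] = 0.106630, running G = 0.866032
t=8: π = [0.1523, 0.2187, 0.1262, 0.1359, 0.1345, 0.2324], E[r] = 0.5085, γ^t·E[r] = 0.085304, running G = 0.951336

G = 0.9513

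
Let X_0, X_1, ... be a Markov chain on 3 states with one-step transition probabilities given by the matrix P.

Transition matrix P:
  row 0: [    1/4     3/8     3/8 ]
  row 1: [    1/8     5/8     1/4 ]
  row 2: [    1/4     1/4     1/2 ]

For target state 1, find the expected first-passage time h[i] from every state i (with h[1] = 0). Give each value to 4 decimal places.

h = [3.1111, 0.0000, 3.5556]

First-step conditioning: h[1] = 0; for i ≠ 1, h[i] = 1 + Σ_k P[i][k]·h[k].
  h[0] = 1 + 1/4·h[0] + 3/8·h[2]
  h[2] = 1 + 1/4·h[0] + 1/2·h[2]
Solving the 2×2 linear system over states ≠ 1 gives exactly h = [28/9, 0, 32/9] (h[1] = 0 is the target).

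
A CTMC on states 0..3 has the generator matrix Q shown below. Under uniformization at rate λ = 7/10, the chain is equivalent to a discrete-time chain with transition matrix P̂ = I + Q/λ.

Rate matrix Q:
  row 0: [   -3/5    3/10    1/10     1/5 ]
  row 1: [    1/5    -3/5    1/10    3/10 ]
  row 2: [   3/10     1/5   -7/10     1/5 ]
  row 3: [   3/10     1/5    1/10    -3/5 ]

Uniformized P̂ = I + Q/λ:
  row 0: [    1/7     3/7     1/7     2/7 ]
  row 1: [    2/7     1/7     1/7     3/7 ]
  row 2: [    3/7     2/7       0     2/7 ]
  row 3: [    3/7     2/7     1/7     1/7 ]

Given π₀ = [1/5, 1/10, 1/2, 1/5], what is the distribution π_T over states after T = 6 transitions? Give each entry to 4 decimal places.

π = [0.3014, 0.2877, 0.1250, 0.2859]

t=0: π = [0.2000, 0.1000, 0.5000, 0.2000]
t=1: π = [0.3571, 0.3000, 0.0714, 0.2714]
t=2: π = [0.2837, 0.2939, 0.1327, 0.2898]
t=3: π = [0.3055, 0.2843, 0.1239, 0.2863]
t=4: π = [0.3007, 0.2888, 0.1252, 0.2854]
t=5: π = [0.3014, 0.2874, 0.1250, 0.2862]
t=6: π = [0.3014, 0.2877, 0.1250, 0.2859]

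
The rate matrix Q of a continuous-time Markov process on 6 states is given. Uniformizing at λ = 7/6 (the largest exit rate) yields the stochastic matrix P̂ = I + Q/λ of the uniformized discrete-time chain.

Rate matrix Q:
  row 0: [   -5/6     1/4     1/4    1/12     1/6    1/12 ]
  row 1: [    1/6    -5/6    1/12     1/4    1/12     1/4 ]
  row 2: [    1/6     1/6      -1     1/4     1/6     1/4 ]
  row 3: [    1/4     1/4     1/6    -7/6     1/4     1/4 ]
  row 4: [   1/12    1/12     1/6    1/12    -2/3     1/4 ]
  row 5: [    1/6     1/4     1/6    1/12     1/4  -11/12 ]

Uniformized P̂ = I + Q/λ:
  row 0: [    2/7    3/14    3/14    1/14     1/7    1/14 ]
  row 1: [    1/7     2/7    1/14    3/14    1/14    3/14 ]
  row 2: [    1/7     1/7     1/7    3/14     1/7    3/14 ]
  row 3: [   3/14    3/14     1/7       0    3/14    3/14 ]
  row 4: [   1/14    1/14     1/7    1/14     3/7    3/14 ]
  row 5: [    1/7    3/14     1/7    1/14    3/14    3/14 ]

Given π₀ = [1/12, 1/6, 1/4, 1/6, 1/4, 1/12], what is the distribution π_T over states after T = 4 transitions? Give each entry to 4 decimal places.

π = [0.1580, 0.1871, 0.1408, 0.1103, 0.2120, 0.1918]

t=0: π = [0.0833, 0.1667, 0.2500, 0.1667, 0.2500, 0.0833]
t=1: π = [0.1488, 0.1726, 0.1369, 0.1190, 0.2202, 0.2024]
t=2: π = [0.1569, 0.1854, 0.1412, 0.1071, 0.2164, 0.1930]
t=3: π = [0.1575, 0.1865, 0.1408, 0.1104, 0.2129, 0.1919]
t=4: π = [0.1580, 0.1871, 0.1408, 0.1103, 0.2120, 0.1918]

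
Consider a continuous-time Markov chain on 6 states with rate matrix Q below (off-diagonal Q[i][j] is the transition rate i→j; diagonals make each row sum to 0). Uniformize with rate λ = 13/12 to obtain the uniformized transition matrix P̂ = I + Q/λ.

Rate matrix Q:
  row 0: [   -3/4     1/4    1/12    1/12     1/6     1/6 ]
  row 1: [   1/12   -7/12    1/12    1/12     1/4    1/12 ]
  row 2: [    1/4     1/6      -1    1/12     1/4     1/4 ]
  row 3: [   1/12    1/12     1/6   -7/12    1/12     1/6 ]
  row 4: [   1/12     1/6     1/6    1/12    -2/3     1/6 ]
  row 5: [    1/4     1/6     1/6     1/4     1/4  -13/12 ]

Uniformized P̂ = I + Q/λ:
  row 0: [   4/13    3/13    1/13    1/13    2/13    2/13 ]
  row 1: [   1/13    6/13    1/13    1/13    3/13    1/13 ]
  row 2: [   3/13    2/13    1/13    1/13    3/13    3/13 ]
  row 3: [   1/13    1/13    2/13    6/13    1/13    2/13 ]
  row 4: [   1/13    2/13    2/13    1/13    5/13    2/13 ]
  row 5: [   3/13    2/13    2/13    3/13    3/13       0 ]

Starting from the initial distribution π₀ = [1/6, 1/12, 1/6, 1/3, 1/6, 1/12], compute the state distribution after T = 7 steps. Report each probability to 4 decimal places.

t=0: π = [0.1667, 0.0833, 0.1667, 0.3333, 0.1667, 0.0833]
t=1: π = [0.1538, 0.1667, 0.1218, 0.2179, 0.1923, 0.1474]
t=2: π = [0.1538, 0.2002, 0.1198, 0.1834, 0.2150, 0.1277]
t=3: π = [0.1505, 0.2132, 0.1174, 0.1671, 0.2238, 0.1280]
t=4: π = [0.1494, 0.2182, 0.1168, 0.1609, 0.2279, 0.1268]
t=5: π = [0.1489, 0.2201, 0.1166, 0.1583, 0.2296, 0.1265]
t=6: π = [0.1487, 0.2208, 0.1165, 0.1573, 0.2303, 0.1264]
t=7: π = [0.1486, 0.2211, 0.1165, 0.1569, 0.2306, 0.1264]

π = [0.1486, 0.2211, 0.1165, 0.1569, 0.2306, 0.1264]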